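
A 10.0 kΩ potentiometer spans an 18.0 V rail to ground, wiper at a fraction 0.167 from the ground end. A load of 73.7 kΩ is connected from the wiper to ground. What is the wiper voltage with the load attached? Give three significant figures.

V ≈ 2.95 V

The wiper splits the pot into (1−α)R = 8.330 kΩ above and αR = 1.670 kΩ below.
Lower section ‖ load = 1.633 kΩ.
V_wiper = 18.0 × 1.633/(8.330 + 1.633) = 2.95 V.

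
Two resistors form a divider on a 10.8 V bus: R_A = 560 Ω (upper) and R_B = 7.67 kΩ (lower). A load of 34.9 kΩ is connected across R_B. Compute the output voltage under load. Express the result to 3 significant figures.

The load sits in parallel with R_B: R_B‖R_L = (7670 × 34900) / (7670 + 34900) = 6288 Ω.
V_out = 10.8 × 6288 / (560 + 6288) = 10.8 × 6288/6848 = 9.92 V.

V_out ≈ 9.92 V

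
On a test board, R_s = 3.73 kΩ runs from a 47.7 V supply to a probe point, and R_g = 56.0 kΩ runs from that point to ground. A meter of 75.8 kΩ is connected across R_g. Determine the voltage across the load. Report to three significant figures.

The load sits in parallel with R_g: R_g‖R_L = (56.0 × 75.8) / (56.0 + 75.8) = 32.21 kΩ.
V_out = 47.7 × 32.21 / (3.73 + 32.21) = 47.7 × 32.21/35.94 = 42.7 V.

V_out ≈ 42.7 V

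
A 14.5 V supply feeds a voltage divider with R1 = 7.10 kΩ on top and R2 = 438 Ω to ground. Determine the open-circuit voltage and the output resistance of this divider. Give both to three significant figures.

V_th = 0.843 V, R_th = 413 Ω

V_th is the open-circuit tap voltage: 14.5 × 438/(7100 + 438) = 0.843 V.
With the supply zeroed, R1 and R2 appear in parallel from the tap: R_th = R1‖R2 = (7100 × 438)/7538 = 413 Ω.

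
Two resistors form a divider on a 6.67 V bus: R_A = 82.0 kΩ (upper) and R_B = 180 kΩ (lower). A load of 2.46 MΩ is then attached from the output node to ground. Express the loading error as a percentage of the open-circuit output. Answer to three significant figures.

The divider's output (Thévenin) resistance is R_A‖R_B = 56.34 kΩ.
Fractional drop under load = R_th/(R_th + R_L) = 56.34 / (56.34 + 2460) = 0.02239.
So the output falls by 2.24 %.

2.24 %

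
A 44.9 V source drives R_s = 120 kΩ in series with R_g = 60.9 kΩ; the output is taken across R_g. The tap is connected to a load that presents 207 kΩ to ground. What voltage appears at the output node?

The load sits in parallel with R_g: R_g‖R_L = (60.9 × 207) / (60.9 + 207) = 47.06 kΩ.
V_out = 44.9 × 47.06 / (120 + 47.06) = 44.9 × 47.06/167.1 = 12.6 V.
(Unloaded it would have been 15.1 V.)

V_out ≈ 12.6 V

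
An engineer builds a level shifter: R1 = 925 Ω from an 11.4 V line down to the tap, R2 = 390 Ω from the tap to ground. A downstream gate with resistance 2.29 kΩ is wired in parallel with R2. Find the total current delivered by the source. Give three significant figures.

R2‖R_L = 333.2 Ω, so the source sees R1 + R2‖R_L = 1258 Ω.
I = 11.4 V / 1258 Ω = 9.06 mA.

I ≈ 9.06 mA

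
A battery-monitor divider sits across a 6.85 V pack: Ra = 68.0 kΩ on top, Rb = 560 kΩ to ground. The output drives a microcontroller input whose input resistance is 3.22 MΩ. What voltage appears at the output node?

The load sits in parallel with Rb: Rb‖R_L = (560 × 3220) / (560 + 3220) = 477.0 kΩ.
V_out = 6.85 × 477.0 / (68.0 + 477.0) = 6.85 × 477.0/545.0 = 6.00 V.
(Unloaded it would have been 6.11 V.)

V_out ≈ 6.00 V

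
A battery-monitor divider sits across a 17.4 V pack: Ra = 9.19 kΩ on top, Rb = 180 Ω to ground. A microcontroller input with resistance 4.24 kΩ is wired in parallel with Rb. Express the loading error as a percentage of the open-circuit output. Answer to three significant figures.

The divider's output (Thévenin) resistance is Ra‖Rb = 176.5 Ω.
Fractional drop under load = R_th/(R_th + R_L) = 176.5 / (176.5 + 4240) = 0.03997.
So the output falls by 4.00 %.

4.00 %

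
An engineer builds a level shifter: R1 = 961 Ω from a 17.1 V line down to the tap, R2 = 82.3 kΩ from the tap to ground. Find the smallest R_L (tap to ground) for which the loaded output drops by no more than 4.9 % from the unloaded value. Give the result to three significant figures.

Output resistance R_th = R1‖R2 = (961 × 82300)/83260 = 949.9 Ω.
The fractional drop is R_th/(R_th + R_L); requiring this ≤ 0.0490 gives R_L ≥ R_th(1/0.0490 − 1) = 949.9 × 19.41 = 18.4 kΩ.

R_L(min) ≈ 18.4 kΩ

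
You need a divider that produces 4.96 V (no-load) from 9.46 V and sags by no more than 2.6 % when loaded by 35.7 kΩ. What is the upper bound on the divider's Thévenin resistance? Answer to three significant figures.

Loading drop = R_th/(R_th + R_L) ≤ 0.0260, so R_th ≤ R_L · ε/(1−ε) = 35.7 kΩ × 0.0260/0.9740 = 953 Ω.

R_th ≤ 953 Ω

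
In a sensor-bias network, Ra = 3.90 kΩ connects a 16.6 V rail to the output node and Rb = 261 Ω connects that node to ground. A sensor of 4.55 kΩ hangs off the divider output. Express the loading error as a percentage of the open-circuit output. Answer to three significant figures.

5.10 %

The divider's output (Thévenin) resistance is Ra‖Rb = 244.6 Ω.
Fractional drop under load = R_th/(R_th + R_L) = 244.6 / (244.6 + 4550) = 0.05102.
So the output falls by 5.10 %.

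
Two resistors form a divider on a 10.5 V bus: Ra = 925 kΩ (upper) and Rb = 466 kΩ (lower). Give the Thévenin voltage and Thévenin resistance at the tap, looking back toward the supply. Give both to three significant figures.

V_th = 3.52 V, R_th = 310 kΩ

V_th is the open-circuit tap voltage: 10.5 × 466/(925 + 466) = 3.52 V.
With the supply zeroed, Ra and Rb appear in parallel from the tap: R_th = Ra‖Rb = (925 × 466)/1391 = 310 kΩ.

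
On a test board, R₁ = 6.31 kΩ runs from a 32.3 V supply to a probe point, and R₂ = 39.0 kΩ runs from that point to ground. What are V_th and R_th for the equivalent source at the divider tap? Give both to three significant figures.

V_th is the open-circuit tap voltage: 32.3 × 39.0/(6.31 + 39.0) = 27.8 V.
With the supply zeroed, R₁ and R₂ appear in parallel from the tap: R_th = R₁‖R₂ = (6.31 × 39.0)/45.31 = 5.43 kΩ.

V_th = 27.8 V, R_th = 5.43 kΩ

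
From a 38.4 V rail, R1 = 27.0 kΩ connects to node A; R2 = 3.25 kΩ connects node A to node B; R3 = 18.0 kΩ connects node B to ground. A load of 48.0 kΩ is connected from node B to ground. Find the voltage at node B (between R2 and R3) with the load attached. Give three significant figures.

At node B, R3 is in parallel with the load: R3‖R_L = 13.09 kΩ.
Below node A the resistance is R2 + (R3‖R_L) = 16.34 kΩ, so V_A = 38.4 × 16.34/43.34 = 14.48 V.
Then V_B = V_A × (R3‖R_L)/(R2 + R3‖R_L) = 14.48 × 13.09/16.34 = 11.6 V.

V ≈ 11.6 V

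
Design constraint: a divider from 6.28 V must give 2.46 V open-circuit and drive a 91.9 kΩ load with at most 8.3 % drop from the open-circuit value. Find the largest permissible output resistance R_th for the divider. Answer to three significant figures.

Loading drop = R_th/(R_th + R_L) ≤ 0.0830, so R_th ≤ R_L · ε/(1−ε) = 91.9 kΩ × 0.0830/0.9170 = 8.32 kΩ.
(Any R1, R2 with R2/(R1+R2) = 0.392 and R1‖R2 ≤ 8.32 kΩ will meet the spec.)

R_th ≤ 8.32 kΩ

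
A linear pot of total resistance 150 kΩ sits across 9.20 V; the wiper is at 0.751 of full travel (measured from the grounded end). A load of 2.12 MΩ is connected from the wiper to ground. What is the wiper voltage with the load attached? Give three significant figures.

V ≈ 6.82 V

The wiper splits the pot into (1−α)R = 37.35 kΩ above and αR = 112.7 kΩ below.
Lower section ‖ load = 107.0 kΩ.
V_wiper = 9.20 × 107.0/(37.35 + 107.0) = 6.82 V.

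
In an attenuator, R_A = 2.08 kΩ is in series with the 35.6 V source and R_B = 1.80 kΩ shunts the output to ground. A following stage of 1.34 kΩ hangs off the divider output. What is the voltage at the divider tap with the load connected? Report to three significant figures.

The load sits in parallel with R_B: R_B‖R_L = (1.80 × 1.34) / (1.80 + 1.34) = 0.7682 kΩ.
V_out = 35.6 × 0.7682 / (2.08 + 0.7682) = 35.6 × 0.7682/2.848 = 9.60 V.
(Unloaded it would have been 16.5 V.)

V_out ≈ 9.60 V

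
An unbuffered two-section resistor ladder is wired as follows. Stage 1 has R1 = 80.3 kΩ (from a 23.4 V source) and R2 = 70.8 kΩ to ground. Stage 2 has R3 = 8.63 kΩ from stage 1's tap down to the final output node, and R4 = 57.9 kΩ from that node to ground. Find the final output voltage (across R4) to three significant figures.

V_out ≈ 6.10 V

Stage 2 presents R3+R4 = 66.53 kΩ as a load on stage 1's tap.
Stage 1's lower leg becomes R2‖(R3+R4) = 34.30 kΩ, so V_mid = 23.4 × 34.30/114.6 = 7.004 V.
Stage 2 is itself unloaded: V_out = V_mid × R4/(R3+R4) = 7.004 × 57.9/66.53 = 6.10 V.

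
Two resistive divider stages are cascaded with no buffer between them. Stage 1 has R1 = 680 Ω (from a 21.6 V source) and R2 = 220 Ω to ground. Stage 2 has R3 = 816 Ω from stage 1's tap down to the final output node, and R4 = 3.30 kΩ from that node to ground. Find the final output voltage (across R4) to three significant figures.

Stage 2 presents R3+R4 = 4116 Ω as a load on stage 1's tap.
Stage 1's lower leg becomes R2‖(R3+R4) = 208.8 Ω, so V_mid = 21.6 × 208.8/888.8 = 5.075 V.
Stage 2 is itself unloaded: V_out = V_mid × R4/(R3+R4) = 5.075 × 3300/4116 = 4.07 V.

V_out ≈ 4.07 V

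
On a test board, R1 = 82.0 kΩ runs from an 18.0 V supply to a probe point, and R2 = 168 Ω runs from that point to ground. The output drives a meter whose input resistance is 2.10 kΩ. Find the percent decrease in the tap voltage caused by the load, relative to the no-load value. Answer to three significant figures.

7.39 %

The divider's output (Thévenin) resistance is R1‖R2 = 167.7 Ω.
Fractional drop under load = R_th/(R_th + R_L) = 167.7 / (167.7 + 2100) = 0.07393.
So the output falls by 7.39 %.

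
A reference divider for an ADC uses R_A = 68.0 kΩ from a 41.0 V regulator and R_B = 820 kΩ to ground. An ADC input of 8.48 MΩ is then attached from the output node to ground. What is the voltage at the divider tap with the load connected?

The load sits in parallel with R_B: R_B‖R_L = (820 × 8480) / (820 + 8480) = 747.7 kΩ.
V_out = 41.0 × 747.7 / (68.0 + 747.7) = 41.0 × 747.7/815.7 = 37.6 V.

V_out ≈ 37.6 V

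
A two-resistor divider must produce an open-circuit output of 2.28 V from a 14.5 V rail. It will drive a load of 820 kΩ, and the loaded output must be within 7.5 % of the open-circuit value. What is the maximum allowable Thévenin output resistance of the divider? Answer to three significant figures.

Loading drop = R_th/(R_th + R_L) ≤ 0.0750, so R_th ≤ R_L · ε/(1−ε) = 820 kΩ × 0.0750/0.9250 = 66.5 kΩ.

R_th ≤ 66.5 kΩ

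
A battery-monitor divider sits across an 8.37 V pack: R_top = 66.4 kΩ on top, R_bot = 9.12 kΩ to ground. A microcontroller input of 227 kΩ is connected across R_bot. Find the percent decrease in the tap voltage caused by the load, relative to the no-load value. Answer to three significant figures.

3.41 %

The divider's output (Thévenin) resistance is R_top‖R_bot = 8.019 kΩ.
Fractional drop under load = R_th/(R_th + R_L) = 8.019 / (8.019 + 227) = 0.03412.
So the output falls by 3.41 %.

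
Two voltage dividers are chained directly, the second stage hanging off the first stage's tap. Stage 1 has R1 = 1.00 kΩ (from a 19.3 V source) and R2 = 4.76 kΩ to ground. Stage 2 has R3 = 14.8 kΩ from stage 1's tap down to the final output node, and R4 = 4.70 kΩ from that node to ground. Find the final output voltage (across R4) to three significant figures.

V_out ≈ 3.69 V

Stage 2 presents R3+R4 = 19.50 kΩ as a load on stage 1's tap.
Stage 1's lower leg becomes R2‖(R3+R4) = 3.826 kΩ, so V_mid = 19.3 × 3.826/4.826 = 15.30 V.
Stage 2 is itself unloaded: V_out = V_mid × R4/(R3+R4) = 15.30 × 4.70/19.50 = 3.69 V.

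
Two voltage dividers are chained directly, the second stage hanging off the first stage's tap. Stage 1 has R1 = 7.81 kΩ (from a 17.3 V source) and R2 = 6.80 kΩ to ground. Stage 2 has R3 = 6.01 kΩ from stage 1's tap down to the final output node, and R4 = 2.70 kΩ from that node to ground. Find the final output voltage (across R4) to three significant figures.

Stage 2 presents R3+R4 = 8.710 kΩ as a load on stage 1's tap.
Stage 1's lower leg becomes R2‖(R3+R4) = 3.819 kΩ, so V_mid = 17.3 × 3.819/11.63 = 5.681 V.
Stage 2 is itself unloaded: V_out = V_mid × R4/(R3+R4) = 5.681 × 2.70/8.710 = 1.76 V.

V_out ≈ 1.76 V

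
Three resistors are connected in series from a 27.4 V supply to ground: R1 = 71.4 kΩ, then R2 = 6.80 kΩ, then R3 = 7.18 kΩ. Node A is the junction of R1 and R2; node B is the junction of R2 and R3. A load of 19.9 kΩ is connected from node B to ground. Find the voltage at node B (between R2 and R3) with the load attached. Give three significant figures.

At node B, R3 is in parallel with the load: R3‖R_L = 5.276 kΩ.
Below node A the resistance is R2 + (R3‖R_L) = 12.08 kΩ, so V_A = 27.4 × 12.08/83.48 = 3.964 V.
Then V_B = V_A × (R3‖R_L)/(R2 + R3‖R_L) = 3.964 × 5.276/12.08 = 1.73 V.

V ≈ 1.73 V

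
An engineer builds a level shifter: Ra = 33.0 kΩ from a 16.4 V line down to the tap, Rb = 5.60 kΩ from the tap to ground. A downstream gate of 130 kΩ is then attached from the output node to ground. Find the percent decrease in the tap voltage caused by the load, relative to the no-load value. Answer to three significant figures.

The divider's output (Thévenin) resistance is Ra‖Rb = 4.788 kΩ.
Fractional drop under load = R_th/(R_th + R_L) = 4.788 / (4.788 + 130) = 0.03552.
So the output falls by 3.55 %.

3.55 %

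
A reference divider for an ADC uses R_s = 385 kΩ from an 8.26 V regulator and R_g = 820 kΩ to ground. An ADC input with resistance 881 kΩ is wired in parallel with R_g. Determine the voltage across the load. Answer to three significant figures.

V_out ≈ 4.33 V

The load sits in parallel with R_g: R_g‖R_L = (820 × 881) / (820 + 881) = 424.7 kΩ.
V_out = 8.26 × 424.7 / (385 + 424.7) = 8.26 × 424.7/809.7 = 4.33 V.
(Unloaded it would have been 5.62 V.)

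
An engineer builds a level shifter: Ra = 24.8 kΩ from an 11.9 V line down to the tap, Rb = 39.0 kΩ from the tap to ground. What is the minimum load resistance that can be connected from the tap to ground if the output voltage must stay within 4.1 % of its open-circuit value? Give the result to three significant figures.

R_L(min) ≈ 355 kΩ

Output resistance R_th = Ra‖Rb = (24.8 × 39.0)/63.80 = 15.16 kΩ.
The fractional drop is R_th/(R_th + R_L); requiring this ≤ 0.0410 gives R_L ≥ R_th(1/0.0410 − 1) = 15.16 × 23.39 = 355 kΩ.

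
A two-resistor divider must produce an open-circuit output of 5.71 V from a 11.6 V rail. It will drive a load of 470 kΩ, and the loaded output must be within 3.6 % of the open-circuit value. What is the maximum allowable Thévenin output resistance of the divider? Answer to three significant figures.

Loading drop = R_th/(R_th + R_L) ≤ 0.0360, so R_th ≤ R_L · ε/(1−ε) = 470 kΩ × 0.0360/0.9640 = 17.6 kΩ.
(Any R1, R2 with R2/(R1+R2) = 0.492 and R1‖R2 ≤ 17.6 kΩ will meet the spec.)

R_th ≤ 17.6 kΩ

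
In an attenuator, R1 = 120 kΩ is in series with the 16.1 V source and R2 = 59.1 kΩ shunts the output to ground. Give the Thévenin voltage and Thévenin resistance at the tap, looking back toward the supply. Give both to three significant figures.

V_th = 5.31 V, R_th = 39.6 kΩ

V_th is the open-circuit tap voltage: 16.1 × 59.1/(120 + 59.1) = 5.31 V.
With the supply zeroed, R1 and R2 appear in parallel from the tap: R_th = R1‖R2 = (120 × 59.1)/179.1 = 39.6 kΩ.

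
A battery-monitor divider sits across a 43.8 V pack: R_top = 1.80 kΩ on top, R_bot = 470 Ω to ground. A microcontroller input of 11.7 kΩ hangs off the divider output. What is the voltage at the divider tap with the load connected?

The load sits in parallel with R_bot: R_bot‖R_L = (470 × 11700) / (470 + 11700) = 451.8 Ω.
V_out = 43.8 × 451.8 / (1800 + 451.8) = 43.8 × 451.8/2252 = 8.79 V.
(Unloaded it would have been 9.07 V.)

V_out ≈ 8.79 V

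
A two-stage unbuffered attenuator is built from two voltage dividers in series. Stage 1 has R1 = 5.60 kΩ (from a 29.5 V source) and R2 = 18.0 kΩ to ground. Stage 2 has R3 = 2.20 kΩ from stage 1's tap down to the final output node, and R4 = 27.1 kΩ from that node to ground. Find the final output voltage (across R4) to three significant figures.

Stage 2 presents R3+R4 = 29.30 kΩ as a load on stage 1's tap.
Stage 1's lower leg becomes R2‖(R3+R4) = 11.15 kΩ, so V_mid = 29.5 × 11.15/16.75 = 19.64 V.
Stage 2 is itself unloaded: V_out = V_mid × R4/(R3+R4) = 19.64 × 27.1/29.30 = 18.2 V.

V_out ≈ 18.2 V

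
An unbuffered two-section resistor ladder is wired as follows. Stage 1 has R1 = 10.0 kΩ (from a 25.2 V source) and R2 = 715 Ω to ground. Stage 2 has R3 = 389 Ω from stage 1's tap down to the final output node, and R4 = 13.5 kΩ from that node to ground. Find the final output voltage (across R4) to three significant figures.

Stage 2 presents R3+R4 = 13890 Ω as a load on stage 1's tap.
Stage 1's lower leg becomes R2‖(R3+R4) = 680.0 Ω, so V_mid = 25.2 × 680.0/10680 = 1.604 V.
Stage 2 is itself unloaded: V_out = V_mid × R4/(R3+R4) = 1.604 × 13500/13890 = 1.56 V.

V_out ≈ 1.56 V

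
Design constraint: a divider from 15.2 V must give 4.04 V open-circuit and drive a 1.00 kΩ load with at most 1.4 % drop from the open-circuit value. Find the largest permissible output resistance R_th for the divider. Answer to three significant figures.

Loading drop = R_th/(R_th + R_L) ≤ 0.0140, so R_th ≤ R_L · ε/(1−ε) = 1.00 kΩ × 0.0140/0.9860 = 14.2 Ω.
(Any R1, R2 with R2/(R1+R2) = 0.266 and R1‖R2 ≤ 14.2 Ω will meet the spec.)

R_th ≤ 14.2 Ω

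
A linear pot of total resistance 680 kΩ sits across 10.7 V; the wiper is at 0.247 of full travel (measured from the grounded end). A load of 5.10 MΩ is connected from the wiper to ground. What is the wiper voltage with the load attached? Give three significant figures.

V ≈ 2.58 V

The wiper splits the pot into (1−α)R = 512.0 kΩ above and αR = 168.0 kΩ below.
Lower section ‖ load = 162.6 kΩ.
V_wiper = 10.7 × 162.6/(512.0 + 162.6) = 2.58 V.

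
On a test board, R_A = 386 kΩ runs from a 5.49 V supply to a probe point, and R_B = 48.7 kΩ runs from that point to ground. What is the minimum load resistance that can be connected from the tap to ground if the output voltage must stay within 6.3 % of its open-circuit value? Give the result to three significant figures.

Output resistance R_th = R_A‖R_B = (386 × 48.7)/434.7 = 43.24 kΩ.
The fractional drop is R_th/(R_th + R_L); requiring this ≤ 0.0630 gives R_L ≥ R_th(1/0.0630 − 1) = 43.24 × 14.87 = 643 kΩ.

R_L(min) ≈ 643 kΩ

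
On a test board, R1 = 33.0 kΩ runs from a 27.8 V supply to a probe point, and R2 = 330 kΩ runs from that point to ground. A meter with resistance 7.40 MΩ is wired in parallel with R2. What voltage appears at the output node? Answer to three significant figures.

V_out ≈ 25.2 V

The load sits in parallel with R2: R2‖R_L = (330 × 7400) / (330 + 7400) = 315.9 kΩ.
V_out = 27.8 × 315.9 / (33.0 + 315.9) = 27.8 × 315.9/348.9 = 25.2 V.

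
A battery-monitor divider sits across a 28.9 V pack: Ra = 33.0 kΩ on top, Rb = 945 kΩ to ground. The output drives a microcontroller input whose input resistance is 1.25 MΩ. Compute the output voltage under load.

The load sits in parallel with Rb: Rb‖R_L = (945 × 1250) / (945 + 1250) = 538.2 kΩ.
V_out = 28.9 × 538.2 / (33.0 + 538.2) = 28.9 × 538.2/571.2 = 27.2 V.

V_out ≈ 27.2 V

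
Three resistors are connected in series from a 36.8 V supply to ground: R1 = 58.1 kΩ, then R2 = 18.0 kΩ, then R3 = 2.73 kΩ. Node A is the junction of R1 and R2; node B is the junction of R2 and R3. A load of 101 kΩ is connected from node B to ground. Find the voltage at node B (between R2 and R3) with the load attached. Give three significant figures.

At node B, R3 is in parallel with the load: R3‖R_L = 2.658 kΩ.
Below node A the resistance is R2 + (R3‖R_L) = 20.66 kΩ, so V_A = 36.8 × 20.66/78.76 = 9.653 V.
Then V_B = V_A × (R3‖R_L)/(R2 + R3‖R_L) = 9.653 × 2.658/20.66 = 1.24 V.

V ≈ 1.24 V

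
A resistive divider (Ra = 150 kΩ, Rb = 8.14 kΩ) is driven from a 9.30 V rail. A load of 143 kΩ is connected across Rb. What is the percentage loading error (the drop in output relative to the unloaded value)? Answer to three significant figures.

The divider's output (Thévenin) resistance is Ra‖Rb = 7.721 kΩ.
Fractional drop under load = R_th/(R_th + R_L) = 7.721 / (7.721 + 143) = 0.05123.
So the output falls by 5.12 %.

5.12 %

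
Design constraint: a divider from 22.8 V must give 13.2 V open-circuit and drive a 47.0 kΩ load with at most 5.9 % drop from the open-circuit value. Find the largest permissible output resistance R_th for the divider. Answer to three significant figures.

Loading drop = R_th/(R_th + R_L) ≤ 0.0590, so R_th ≤ R_L · ε/(1−ε) = 47.0 kΩ × 0.0590/0.9410 = 2.95 kΩ.
(Any R1, R2 with R2/(R1+R2) = 0.579 and R1‖R2 ≤ 2.95 kΩ will meet the spec.)

R_th ≤ 2.95 kΩ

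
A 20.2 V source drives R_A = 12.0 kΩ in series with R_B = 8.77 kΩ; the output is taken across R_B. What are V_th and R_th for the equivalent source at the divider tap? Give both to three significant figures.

V_th = 8.53 V, R_th = 5.07 kΩ

V_th is the open-circuit tap voltage: 20.2 × 8.77/(12.0 + 8.77) = 8.53 V.
With the supply zeroed, R_A and R_B appear in parallel from the tap: R_th = R_A‖R_B = (12.0 × 8.77)/20.77 = 5.07 kΩ.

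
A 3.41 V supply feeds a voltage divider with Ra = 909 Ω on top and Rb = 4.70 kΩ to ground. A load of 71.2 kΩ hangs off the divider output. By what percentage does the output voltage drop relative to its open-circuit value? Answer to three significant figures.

The divider's output (Thévenin) resistance is Ra‖Rb = 761.7 Ω.
Fractional drop under load = R_th/(R_th + R_L) = 761.7 / (761.7 + 71200) = 0.01058.
So the output falls by 1.06 %.

1.06 %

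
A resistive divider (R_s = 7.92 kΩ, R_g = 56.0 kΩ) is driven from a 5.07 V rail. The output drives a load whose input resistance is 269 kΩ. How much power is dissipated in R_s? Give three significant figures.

Total resistance from the source is R_s + (R_g‖R_L) = 54.27 kΩ, so I = 5.07/54.27 kΩ = 0.09342 mA.
P = I²·R_s = (0.09342 mA)² × 7.92 kΩ = 0.0691 mW.

P ≈ 0.0691 mW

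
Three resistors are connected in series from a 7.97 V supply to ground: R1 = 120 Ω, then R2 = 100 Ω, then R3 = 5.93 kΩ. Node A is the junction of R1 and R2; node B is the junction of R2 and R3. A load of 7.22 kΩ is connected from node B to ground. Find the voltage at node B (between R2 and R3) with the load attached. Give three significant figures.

V ≈ 7.47 V

At node B, R3 is in parallel with the load: R3‖R_L = 3256 Ω.
Below node A the resistance is R2 + (R3‖R_L) = 3356 Ω, so V_A = 7.97 × 3356/3476 = 7.695 V.
Then V_B = V_A × (R3‖R_L)/(R2 + R3‖R_L) = 7.695 × 3256/3356 = 7.47 V.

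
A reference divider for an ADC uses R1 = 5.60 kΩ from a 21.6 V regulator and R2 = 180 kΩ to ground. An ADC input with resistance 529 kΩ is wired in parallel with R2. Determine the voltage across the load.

V_out ≈ 20.7 V

The load sits in parallel with R2: R2‖R_L = (180 × 529) / (180 + 529) = 134.3 kΩ.
V_out = 21.6 × 134.3 / (5.60 + 134.3) = 21.6 × 134.3/139.9 = 20.7 V.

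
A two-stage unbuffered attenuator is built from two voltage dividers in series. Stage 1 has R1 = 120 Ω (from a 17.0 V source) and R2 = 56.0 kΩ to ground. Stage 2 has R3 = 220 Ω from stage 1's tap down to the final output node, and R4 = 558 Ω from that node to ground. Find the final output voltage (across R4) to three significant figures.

V_out ≈ 10.5 V

Stage 2 presents R3+R4 = 778.0 Ω as a load on stage 1's tap.
Stage 1's lower leg becomes R2‖(R3+R4) = 767.3 Ω, so V_mid = 17.0 × 767.3/887.3 = 14.70 V.
Stage 2 is itself unloaded: V_out = V_mid × R4/(R3+R4) = 14.70 × 558/778.0 = 10.5 V.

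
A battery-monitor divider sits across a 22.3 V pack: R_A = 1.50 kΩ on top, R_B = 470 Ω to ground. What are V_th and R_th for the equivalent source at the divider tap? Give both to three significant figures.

V_th is the open-circuit tap voltage: 22.3 × 470/(1500 + 470) = 5.32 V.
With the supply zeroed, R_A and R_B appear in parallel from the tap: R_th = R_A‖R_B = (1500 × 470)/1970 = 358 Ω.

V_th = 5.32 V, R_th = 358 Ω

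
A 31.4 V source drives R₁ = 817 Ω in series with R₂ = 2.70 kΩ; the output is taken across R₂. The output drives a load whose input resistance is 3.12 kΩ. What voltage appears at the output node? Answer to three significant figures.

V_out ≈ 20.1 V

The load sits in parallel with R₂: R₂‖R_L = (2700 × 3120) / (2700 + 3120) = 1447 Ω.
V_out = 31.4 × 1447 / (817 + 1447) = 31.4 × 1447/2264 = 20.1 V.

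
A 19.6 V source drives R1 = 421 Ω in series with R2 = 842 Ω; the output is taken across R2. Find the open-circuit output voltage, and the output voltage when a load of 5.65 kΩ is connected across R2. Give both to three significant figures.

Unloaded: 13.1 V; loaded: 12.4 V

Open-circuit: V = 19.6 × 842/(421 + 842) = 13.1 V.
With the load, R2 becomes R2‖R_L = 732.8 Ω, so V = 19.6 × 732.8/1154 = 12.4 V.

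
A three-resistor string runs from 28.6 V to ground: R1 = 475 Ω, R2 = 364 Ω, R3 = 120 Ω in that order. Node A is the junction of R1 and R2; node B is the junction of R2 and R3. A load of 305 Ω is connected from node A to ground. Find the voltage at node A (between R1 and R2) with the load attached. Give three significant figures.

V ≈ 8.08 V

Below node A the series string R2+R3 = 484.0 Ω sits in parallel with the 305 Ω load: 187.1 Ω.
V_A = 28.6 × 187.1/(475 + 187.1) = 8.08 V.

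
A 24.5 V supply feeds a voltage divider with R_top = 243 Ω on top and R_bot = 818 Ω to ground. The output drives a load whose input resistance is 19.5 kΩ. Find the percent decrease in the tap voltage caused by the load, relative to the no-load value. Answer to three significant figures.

0.952 %

The divider's output (Thévenin) resistance is R_top‖R_bot = 187.3 Ω.
Fractional drop under load = R_th/(R_th + R_L) = 187.3 / (187.3 + 19500) = 0.009516.
So the output falls by 0.952 %.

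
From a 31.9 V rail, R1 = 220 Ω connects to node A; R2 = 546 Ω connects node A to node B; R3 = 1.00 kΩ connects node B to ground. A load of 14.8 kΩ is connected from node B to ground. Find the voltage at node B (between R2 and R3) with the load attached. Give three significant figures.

At node B, R3 is in parallel with the load: R3‖R_L = 936.7 Ω.
Below node A the resistance is R2 + (R3‖R_L) = 1483 Ω, so V_A = 31.9 × 1483/1703 = 27.78 V.
Then V_B = V_A × (R3‖R_L)/(R2 + R3‖R_L) = 27.78 × 936.7/1483 = 17.5 V.

V ≈ 17.5 V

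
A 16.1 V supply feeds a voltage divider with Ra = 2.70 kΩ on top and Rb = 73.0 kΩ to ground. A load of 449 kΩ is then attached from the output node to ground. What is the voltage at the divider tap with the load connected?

V_out ≈ 15.4 V

The load sits in parallel with Rb: Rb‖R_L = (73.0 × 449) / (73.0 + 449) = 62.79 kΩ.
V_out = 16.1 × 62.79 / (2.70 + 62.79) = 16.1 × 62.79/65.49 = 15.4 V.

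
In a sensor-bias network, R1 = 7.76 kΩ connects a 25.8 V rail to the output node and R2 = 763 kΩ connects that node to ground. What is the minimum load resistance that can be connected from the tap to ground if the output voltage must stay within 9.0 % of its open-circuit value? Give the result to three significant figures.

R_L(min) ≈ 77.7 kΩ

Output resistance R_th = R1‖R2 = (7.76 × 763)/770.8 = 7.682 kΩ.
The fractional drop is R_th/(R_th + R_L); requiring this ≤ 0.0900 gives R_L ≥ R_th(1/0.0900 − 1) = 7.682 × 10.11 = 77.7 kΩ.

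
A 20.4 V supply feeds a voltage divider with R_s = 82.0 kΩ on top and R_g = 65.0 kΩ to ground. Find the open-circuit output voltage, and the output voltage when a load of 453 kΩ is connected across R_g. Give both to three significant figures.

Unloaded: 9.02 V; loaded: 8.35 V

Open-circuit: V = 20.4 × 65.0/(82.0 + 65.0) = 9.02 V.
With the load, R_g becomes R_g‖R_L = 56.84 kΩ, so V = 20.4 × 56.84/138.8 = 8.35 V.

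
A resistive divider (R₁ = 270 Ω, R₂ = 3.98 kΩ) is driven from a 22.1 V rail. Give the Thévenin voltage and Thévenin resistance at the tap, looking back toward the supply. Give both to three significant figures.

V_th is the open-circuit tap voltage: 22.1 × 3980/(270 + 3980) = 20.7 V.
With the supply zeroed, R₁ and R₂ appear in parallel from the tap: R_th = R₁‖R₂ = (270 × 3980)/4250 = 253 Ω.

V_th = 20.7 V, R_th = 253 Ω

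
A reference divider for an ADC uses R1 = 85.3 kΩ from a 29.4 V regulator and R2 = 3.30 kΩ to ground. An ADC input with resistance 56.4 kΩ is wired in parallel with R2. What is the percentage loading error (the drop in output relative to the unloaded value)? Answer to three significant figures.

5.33 %

The divider's output (Thévenin) resistance is R1‖R2 = 3.177 kΩ.
Fractional drop under load = R_th/(R_th + R_L) = 3.177 / (3.177 + 56.4) = 0.05333.
So the output falls by 5.33 %.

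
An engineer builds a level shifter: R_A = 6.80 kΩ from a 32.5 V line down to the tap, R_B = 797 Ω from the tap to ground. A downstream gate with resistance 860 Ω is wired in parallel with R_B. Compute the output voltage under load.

The load sits in parallel with R_B: R_B‖R_L = (797 × 860) / (797 + 860) = 413.7 Ω.
V_out = 32.5 × 413.7 / (6800 + 413.7) = 32.5 × 413.7/7214 = 1.86 V.
(Unloaded it would have been 3.41 V.)

V_out ≈ 1.86 V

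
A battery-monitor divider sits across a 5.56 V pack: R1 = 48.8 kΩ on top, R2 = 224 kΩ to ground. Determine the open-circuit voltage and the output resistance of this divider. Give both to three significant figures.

V_th = 4.57 V, R_th = 40.1 kΩ

V_th is the open-circuit tap voltage: 5.56 × 224/(48.8 + 224) = 4.57 V.
With the supply zeroed, R1 and R2 appear in parallel from the tap: R_th = R1‖R2 = (48.8 × 224)/272.8 = 40.1 kΩ.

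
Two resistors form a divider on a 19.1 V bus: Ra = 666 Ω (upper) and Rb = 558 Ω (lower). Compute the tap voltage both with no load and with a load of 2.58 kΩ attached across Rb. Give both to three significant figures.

Unloaded: 8.71 V; loaded: 7.79 V

Open-circuit: V = 19.1 × 558/(666 + 558) = 8.71 V.
With the load, Rb becomes Rb‖R_L = 458.8 Ω, so V = 19.1 × 458.8/1125 = 7.79 V.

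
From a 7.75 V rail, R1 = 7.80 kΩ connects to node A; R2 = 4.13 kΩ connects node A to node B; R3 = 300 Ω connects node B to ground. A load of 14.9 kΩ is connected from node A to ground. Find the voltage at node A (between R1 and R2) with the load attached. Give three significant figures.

Below node A the series string R2+R3 = 4430 Ω sits in parallel with the 14900 Ω load: 3415 Ω.
V_A = 7.75 × 3415/(7800 + 3415) = 2.36 V.

V ≈ 2.36 V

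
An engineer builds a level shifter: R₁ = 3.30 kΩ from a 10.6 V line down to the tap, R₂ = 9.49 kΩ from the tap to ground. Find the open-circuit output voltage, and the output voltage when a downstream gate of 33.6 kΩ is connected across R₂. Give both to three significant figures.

Open-circuit: V = 10.6 × 9.49/(3.30 + 9.49) = 7.87 V.
With the load, R₂ becomes R₂‖R_L = 7.400 kΩ, so V = 10.6 × 7.400/10.70 = 7.33 V.

Unloaded: 7.87 V; loaded: 7.33 V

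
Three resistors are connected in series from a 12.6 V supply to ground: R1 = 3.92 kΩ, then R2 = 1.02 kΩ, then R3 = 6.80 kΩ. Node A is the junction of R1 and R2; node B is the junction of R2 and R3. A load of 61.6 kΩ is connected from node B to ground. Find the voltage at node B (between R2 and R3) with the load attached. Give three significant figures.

At node B, R3 is in parallel with the load: R3‖R_L = 6.124 kΩ.
Below node A the resistance is R2 + (R3‖R_L) = 7.144 kΩ, so V_A = 12.6 × 7.144/11.06 = 8.136 V.
Then V_B = V_A × (R3‖R_L)/(R2 + R3‖R_L) = 8.136 × 6.124/7.144 = 6.97 V.

V ≈ 6.97 V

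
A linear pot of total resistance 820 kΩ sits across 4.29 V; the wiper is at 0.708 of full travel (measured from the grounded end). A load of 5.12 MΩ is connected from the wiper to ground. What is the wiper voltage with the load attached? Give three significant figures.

The wiper splits the pot into (1−α)R = 239.4 kΩ above and αR = 580.6 kΩ below.
Lower section ‖ load = 521.4 kΩ.
V_wiper = 4.29 × 521.4/(239.4 + 521.4) = 2.94 V.

V ≈ 2.94 V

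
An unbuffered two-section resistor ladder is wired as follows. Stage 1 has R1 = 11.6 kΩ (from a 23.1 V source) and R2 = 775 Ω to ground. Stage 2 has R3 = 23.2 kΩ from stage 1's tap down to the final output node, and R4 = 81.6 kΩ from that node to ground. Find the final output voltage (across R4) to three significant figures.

V_out ≈ 1.12 V

Stage 2 presents R3+R4 = 104800 Ω as a load on stage 1's tap.
Stage 1's lower leg becomes R2‖(R3+R4) = 769.3 Ω, so V_mid = 23.1 × 769.3/12370 = 1.437 V.
Stage 2 is itself unloaded: V_out = V_mid × R4/(R3+R4) = 1.437 × 81600/104800 = 1.12 V.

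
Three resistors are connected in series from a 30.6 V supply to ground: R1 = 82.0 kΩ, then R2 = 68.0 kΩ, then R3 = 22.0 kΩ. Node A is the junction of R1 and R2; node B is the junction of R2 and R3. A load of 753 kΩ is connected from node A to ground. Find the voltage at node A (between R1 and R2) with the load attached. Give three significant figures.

Below node A the series string R2+R3 = 90.00 kΩ sits in parallel with the 753 kΩ load: 80.39 kΩ.
V_A = 30.6 × 80.39/(82.0 + 80.39) = 15.1 V.

V ≈ 15.1 V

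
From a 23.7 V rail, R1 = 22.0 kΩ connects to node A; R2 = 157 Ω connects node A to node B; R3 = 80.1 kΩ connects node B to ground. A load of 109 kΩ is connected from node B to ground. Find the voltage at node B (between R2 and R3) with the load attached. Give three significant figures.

At node B, R3 is in parallel with the load: R3‖R_L = 46170 Ω.
Below node A the resistance is R2 + (R3‖R_L) = 46330 Ω, so V_A = 23.7 × 46330/68330 = 16.07 V.
Then V_B = V_A × (R3‖R_L)/(R2 + R3‖R_L) = 16.07 × 46170/46330 = 16.0 V.

V ≈ 16.0 V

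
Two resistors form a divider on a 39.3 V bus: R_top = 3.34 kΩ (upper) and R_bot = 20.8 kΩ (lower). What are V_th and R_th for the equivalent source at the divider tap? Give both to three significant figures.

V_th is the open-circuit tap voltage: 39.3 × 20.8/(3.34 + 20.8) = 33.9 V.
With the supply zeroed, R_top and R_bot appear in parallel from the tap: R_th = R_top‖R_bot = (3.34 × 20.8)/24.14 = 2.88 kΩ.

V_th = 33.9 V, R_th = 2.88 kΩ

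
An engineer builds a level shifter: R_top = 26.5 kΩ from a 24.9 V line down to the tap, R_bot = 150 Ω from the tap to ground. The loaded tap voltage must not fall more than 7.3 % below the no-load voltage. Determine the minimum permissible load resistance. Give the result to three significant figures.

Output resistance R_th = R_top‖R_bot = (26500 × 150)/26650 = 149.2 Ω.
The fractional drop is R_th/(R_th + R_L); requiring this ≤ 0.0730 gives R_L ≥ R_th(1/0.0730 − 1) = 149.2 × 12.70 = 1.89 kΩ.

R_L(min) ≈ 1.89 kΩ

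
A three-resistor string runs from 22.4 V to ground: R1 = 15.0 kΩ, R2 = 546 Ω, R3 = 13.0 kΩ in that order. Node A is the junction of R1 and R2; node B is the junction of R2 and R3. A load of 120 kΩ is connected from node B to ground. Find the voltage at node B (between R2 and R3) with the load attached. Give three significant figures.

At node B, R3 is in parallel with the load: R3‖R_L = 11730 Ω.
Below node A the resistance is R2 + (R3‖R_L) = 12280 Ω, so V_A = 22.4 × 12280/27280 = 10.08 V.
Then V_B = V_A × (R3‖R_L)/(R2 + R3‖R_L) = 10.08 × 11730/12280 = 9.63 V.

V ≈ 9.63 V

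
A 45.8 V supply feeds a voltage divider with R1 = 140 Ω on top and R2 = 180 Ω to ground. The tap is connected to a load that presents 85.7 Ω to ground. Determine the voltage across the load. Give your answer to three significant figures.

The load sits in parallel with R2: R2‖R_L = (180 × 85.7) / (180 + 85.7) = 58.06 Ω.
V_out = 45.8 × 58.06 / (140 + 58.06) = 45.8 × 58.06/198.1 = 13.4 V.

V_out ≈ 13.4 V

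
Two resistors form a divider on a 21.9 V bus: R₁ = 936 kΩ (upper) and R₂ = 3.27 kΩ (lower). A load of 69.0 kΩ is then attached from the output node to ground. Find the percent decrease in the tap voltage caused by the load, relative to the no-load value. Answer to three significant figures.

The divider's output (Thévenin) resistance is R₁‖R₂ = 3.259 kΩ.
Fractional drop under load = R_th/(R_th + R_L) = 3.259 / (3.259 + 69.0) = 0.04510.
So the output falls by 4.51 %.

4.51 %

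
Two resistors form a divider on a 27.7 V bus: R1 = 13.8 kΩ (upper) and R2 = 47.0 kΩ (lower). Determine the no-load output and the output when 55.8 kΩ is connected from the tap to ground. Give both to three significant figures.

Unloaded: 21.4 V; loaded: 18.0 V

Open-circuit: V = 27.7 × 47.0/(13.8 + 47.0) = 21.4 V.
With the load, R2 becomes R2‖R_L = 25.51 kΩ, so V = 27.7 × 25.51/39.31 = 18.0 V.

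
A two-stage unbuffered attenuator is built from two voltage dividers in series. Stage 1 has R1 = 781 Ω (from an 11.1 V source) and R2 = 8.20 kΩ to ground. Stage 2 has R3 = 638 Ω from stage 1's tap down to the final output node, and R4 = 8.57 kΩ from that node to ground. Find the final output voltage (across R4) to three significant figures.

Stage 2 presents R3+R4 = 9208 Ω as a load on stage 1's tap.
Stage 1's lower leg becomes R2‖(R3+R4) = 4337 Ω, so V_mid = 11.1 × 4337/5118 = 9.406 V.
Stage 2 is itself unloaded: V_out = V_mid × R4/(R3+R4) = 9.406 × 8570/9208 = 8.75 V.

V_out ≈ 8.75 V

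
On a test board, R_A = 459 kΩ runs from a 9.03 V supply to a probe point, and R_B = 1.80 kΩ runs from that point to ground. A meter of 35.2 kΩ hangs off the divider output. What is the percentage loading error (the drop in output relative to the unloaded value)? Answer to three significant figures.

4.85 %

The divider's output (Thévenin) resistance is R_A‖R_B = 1.793 kΩ.
Fractional drop under load = R_th/(R_th + R_L) = 1.793 / (1.793 + 35.2) = 0.04847.
So the output falls by 4.85 %.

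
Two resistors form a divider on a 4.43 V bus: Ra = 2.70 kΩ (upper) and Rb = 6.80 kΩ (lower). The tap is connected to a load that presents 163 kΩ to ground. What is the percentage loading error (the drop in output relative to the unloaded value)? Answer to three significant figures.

The divider's output (Thévenin) resistance is Ra‖Rb = 1.933 kΩ.
Fractional drop under load = R_th/(R_th + R_L) = 1.933 / (1.933 + 163) = 0.01172.
So the output falls by 1.17 %.

1.17 %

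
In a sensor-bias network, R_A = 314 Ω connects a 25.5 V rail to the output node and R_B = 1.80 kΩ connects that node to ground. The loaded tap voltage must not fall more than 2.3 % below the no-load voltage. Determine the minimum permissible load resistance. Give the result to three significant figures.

Output resistance R_th = R_A‖R_B = (314 × 1800)/2114 = 267.4 Ω.
The fractional drop is R_th/(R_th + R_L); requiring this ≤ 0.0230 gives R_L ≥ R_th(1/0.0230 − 1) = 267.4 × 42.48 = 11.4 kΩ.

R_L(min) ≈ 11.4 kΩ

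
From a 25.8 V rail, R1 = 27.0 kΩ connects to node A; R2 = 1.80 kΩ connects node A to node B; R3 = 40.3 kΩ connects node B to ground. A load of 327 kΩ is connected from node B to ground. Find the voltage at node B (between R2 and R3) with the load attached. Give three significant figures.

At node B, R3 is in parallel with the load: R3‖R_L = 35.88 kΩ.
Below node A the resistance is R2 + (R3‖R_L) = 37.68 kΩ, so V_A = 25.8 × 37.68/64.68 = 15.03 V.
Then V_B = V_A × (R3‖R_L)/(R2 + R3‖R_L) = 15.03 × 35.88/37.68 = 14.3 V.

V ≈ 14.3 V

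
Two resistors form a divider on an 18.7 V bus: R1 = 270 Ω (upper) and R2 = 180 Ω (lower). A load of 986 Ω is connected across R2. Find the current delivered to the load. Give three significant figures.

R2‖R_L = 152.2 Ω; V_out = 18.7 × 152.2/422.2 = 6.742 V.
I_L = V_out / R_L = 6.742 / 986 Ω = 6.84 mA.

I_L ≈ 6.84 mA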